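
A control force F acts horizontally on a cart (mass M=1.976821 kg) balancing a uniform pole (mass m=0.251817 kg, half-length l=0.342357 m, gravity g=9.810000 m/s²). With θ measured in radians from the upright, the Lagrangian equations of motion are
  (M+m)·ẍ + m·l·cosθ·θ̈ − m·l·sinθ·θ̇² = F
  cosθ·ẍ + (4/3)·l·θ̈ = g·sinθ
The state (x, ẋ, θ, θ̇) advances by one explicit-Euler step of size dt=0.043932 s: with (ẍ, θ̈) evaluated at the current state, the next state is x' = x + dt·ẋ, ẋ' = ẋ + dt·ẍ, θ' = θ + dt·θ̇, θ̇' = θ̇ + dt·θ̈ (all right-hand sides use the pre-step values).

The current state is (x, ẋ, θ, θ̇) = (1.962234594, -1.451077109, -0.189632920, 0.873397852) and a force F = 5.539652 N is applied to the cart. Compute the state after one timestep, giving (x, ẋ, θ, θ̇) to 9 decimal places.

sinθ=-0.188498408, cosθ=0.982073495
temp = (F + m·l·θ̇²·sinθ)/(M+m) = (5.539652 + -0.012396417)/2.228638 = 2.480104702
θ̈ = (g·sinθ − cosθ·temp)/(l·(4/3 − m·cos²θ/(M+m))) = -10.222211399
ẍ = temp − m·l·θ̈·cosθ/(M+m) = 2.868445997
Euler: x'=1.962234594+0.043932·-1.451077109=1.898485874, ẋ'=-1.451077109+0.043932·2.868445997=-1.325060539
       θ'=-0.189632920+0.043932·0.873397852=-0.151262806, θ̇'=0.873397852+0.043932·-10.222211399=0.424315661

(1.898485874, -1.325060539, -0.151262806, 0.424315661)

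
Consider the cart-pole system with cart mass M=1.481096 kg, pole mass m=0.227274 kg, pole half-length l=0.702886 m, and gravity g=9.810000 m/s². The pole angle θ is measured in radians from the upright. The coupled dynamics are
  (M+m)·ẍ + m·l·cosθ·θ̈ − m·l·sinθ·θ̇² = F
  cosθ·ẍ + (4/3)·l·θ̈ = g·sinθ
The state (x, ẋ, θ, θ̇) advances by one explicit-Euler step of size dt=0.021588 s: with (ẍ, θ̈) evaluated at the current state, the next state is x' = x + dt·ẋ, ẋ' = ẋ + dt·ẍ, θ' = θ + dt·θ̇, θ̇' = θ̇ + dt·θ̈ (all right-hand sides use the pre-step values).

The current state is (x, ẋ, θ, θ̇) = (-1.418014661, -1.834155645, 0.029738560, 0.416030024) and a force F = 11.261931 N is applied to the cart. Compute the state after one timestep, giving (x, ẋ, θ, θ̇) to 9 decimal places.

(-1.457610413, -1.676771276, 0.038719816, 0.254889675)

sinθ=0.029734177, cosθ=0.999557842
temp = (F + m·l·θ̇²·sinθ)/(M+m) = (11.261931 + 0.000822129)/1.708370 = 6.592689598
θ̈ = (g·sinθ − cosθ·temp)/(l·(4/3 − m·cos²θ/(M+m))) = -7.464348225
ẍ = temp − m·l·θ̈·cosθ/(M+m) = 7.290363592
Euler: x'=-1.418014661+0.021588·-1.834155645=-1.457610413, ẋ'=-1.834155645+0.021588·7.290363592=-1.676771276
       θ'=0.029738560+0.021588·0.416030024=0.038719816, θ̇'=0.416030024+0.021588·-7.464348225=0.254889675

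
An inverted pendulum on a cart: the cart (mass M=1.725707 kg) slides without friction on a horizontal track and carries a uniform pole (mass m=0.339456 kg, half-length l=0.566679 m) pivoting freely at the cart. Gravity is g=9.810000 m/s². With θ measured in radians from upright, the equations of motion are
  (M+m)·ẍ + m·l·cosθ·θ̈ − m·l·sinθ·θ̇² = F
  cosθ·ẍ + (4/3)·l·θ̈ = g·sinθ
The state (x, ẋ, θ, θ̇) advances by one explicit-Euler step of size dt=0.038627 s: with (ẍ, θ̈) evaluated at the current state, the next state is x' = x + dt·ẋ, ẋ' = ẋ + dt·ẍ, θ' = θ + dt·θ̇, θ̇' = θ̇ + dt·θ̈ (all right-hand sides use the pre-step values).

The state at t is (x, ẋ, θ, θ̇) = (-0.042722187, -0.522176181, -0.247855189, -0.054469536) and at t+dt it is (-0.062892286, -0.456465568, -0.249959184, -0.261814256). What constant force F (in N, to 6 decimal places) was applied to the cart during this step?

ẍ = (ẋ'−ẋ)/dt = (-0.456465568−-0.522176181)/0.038627 = 1.701158
θ̈ = (θ̇'−θ̇)/dt = (-0.261814256−-0.054469536)/0.038627 = -5.367870
sinθ=-0.245325, cosθ=0.969441
F = (M+m)·ẍ + m·l·cosθ·θ̈ − m·l·sinθ·θ̇² = 3.513168 + -1.001023 − -0.000140 = 2.512285

F = 2.512285 N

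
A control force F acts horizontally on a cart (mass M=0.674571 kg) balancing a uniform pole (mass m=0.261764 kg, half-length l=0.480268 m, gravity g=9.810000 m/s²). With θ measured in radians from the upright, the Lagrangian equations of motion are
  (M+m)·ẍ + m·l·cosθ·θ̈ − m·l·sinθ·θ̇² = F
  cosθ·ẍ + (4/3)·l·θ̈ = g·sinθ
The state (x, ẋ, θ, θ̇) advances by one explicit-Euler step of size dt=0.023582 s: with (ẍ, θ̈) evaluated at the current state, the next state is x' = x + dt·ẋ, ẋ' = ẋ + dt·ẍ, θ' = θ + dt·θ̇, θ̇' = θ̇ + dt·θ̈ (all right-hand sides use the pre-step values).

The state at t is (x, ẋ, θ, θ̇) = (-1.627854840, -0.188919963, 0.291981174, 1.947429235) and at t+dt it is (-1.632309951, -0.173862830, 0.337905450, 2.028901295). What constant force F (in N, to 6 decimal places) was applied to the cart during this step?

F = 0.876559 N

ẍ = (ẋ'−ẋ)/dt = (-0.173862830−-0.188919963)/0.023582 = 0.638501
θ̈ = (θ̇'−θ̇)/dt = (2.028901295−1.947429235)/0.023582 = 3.454841
sinθ=0.287850, cosθ=0.957675
F = (M+m)·ẍ + m·l·cosθ·θ̈ − m·l·sinθ·θ̇² = 0.597851 + 0.415949 − 0.137241 = 0.876559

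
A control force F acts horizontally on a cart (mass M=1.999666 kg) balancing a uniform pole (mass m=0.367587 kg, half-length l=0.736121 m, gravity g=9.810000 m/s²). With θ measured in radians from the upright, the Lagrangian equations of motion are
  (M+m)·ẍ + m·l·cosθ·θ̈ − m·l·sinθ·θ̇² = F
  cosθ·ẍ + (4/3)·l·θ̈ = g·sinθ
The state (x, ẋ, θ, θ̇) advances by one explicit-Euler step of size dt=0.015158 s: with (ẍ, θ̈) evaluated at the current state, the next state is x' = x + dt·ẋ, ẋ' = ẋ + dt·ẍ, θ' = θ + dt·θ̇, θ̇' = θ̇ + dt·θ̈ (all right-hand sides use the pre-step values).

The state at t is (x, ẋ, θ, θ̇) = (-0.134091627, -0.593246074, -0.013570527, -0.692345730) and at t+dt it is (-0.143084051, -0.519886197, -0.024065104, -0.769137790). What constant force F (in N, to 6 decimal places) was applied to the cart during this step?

ẍ = (ẋ'−ẋ)/dt = (-0.519886197−-0.593246074)/0.015158 = 4.839681
θ̈ = (θ̇'−θ̇)/dt = (-0.769137790−-0.692345730)/0.015158 = -5.066108
sinθ=-0.013570, cosθ=0.999908
F = (M+m)·ẍ + m·l·cosθ·θ̈ − m·l·sinθ·θ̇² = 11.456748 + -1.370704 − -0.001760 = 10.087804

F = 10.087804 N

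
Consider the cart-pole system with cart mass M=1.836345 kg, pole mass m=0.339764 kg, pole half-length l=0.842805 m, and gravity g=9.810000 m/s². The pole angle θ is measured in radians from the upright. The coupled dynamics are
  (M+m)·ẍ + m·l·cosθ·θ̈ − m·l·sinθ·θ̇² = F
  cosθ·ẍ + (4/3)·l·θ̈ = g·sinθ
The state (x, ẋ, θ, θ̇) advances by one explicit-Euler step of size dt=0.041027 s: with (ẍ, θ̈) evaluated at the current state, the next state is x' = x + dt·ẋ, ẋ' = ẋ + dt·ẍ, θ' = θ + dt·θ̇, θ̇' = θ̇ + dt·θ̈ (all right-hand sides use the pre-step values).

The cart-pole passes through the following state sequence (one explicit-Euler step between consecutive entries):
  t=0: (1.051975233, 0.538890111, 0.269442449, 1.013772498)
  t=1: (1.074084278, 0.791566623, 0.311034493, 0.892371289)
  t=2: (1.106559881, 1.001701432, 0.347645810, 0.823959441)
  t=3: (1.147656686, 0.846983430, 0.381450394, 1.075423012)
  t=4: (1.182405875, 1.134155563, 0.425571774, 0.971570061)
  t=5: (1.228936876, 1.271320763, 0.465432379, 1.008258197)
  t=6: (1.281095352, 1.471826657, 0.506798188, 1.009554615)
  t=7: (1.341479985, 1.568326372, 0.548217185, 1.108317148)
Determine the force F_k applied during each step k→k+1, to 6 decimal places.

F_0 = 12.507082 N
F_1 = 10.621371 N
F_2 = -6.622479 N
F_3 = 14.435821 N
F_4 = 7.397003 N
F_5 = 10.512449 N
F_6 = 5.579455 N

step 0→1:
  ẍ = (ẋ'−ẋ)/dt = (0.791566623−0.538890111)/0.041027 = 6.158786
  θ̈ = (θ̇'−θ̇)/dt = (0.892371289−1.013772498)/0.041027 = -2.959056
  sinθ=0.266194, cosθ=0.963919
  F = (M+m)·ẍ + m·l·cosθ·θ̈ − m·l·sinθ·θ̇² = 13.402190 + -0.816768 − 0.078340 = 12.507082
step 1→2:
  ẍ = (ẋ'−ẋ)/dt = (1.001701432−0.791566623)/0.041027 = 5.121866
  θ̈ = (θ̇'−θ̇)/dt = (0.823959441−0.892371289)/0.041027 = -1.667484
  sinθ=0.306044, cosθ=0.952017
  F = (M+m)·ẍ + m·l·cosθ·θ̈ − m·l·sinθ·θ̇² = 11.145739 + -0.454581 − 0.069788 = 10.621371
step 2→3:
  ẍ = (ẋ'−ẋ)/dt = (0.846983430−1.001701432)/0.041027 = -3.771126
  θ̈ = (θ̇'−θ̇)/dt = (1.075423012−0.823959441)/0.041027 = 6.129222
  sinθ=0.340685, cosθ=0.940177
  F = (M+m)·ẍ + m·l·cosθ·θ̈ − m·l·sinθ·θ̇² = -8.206382 + 1.650135 − 0.066232 = -6.622479
step 3→4:
  ẍ = (ẋ'−ẋ)/dt = (1.134155563−0.846983430)/0.041027 = 6.999589
  θ̈ = (θ̇'−θ̇)/dt = (0.971570061−1.075423012)/0.041027 = -2.531332
  sinθ=0.372267, cosθ=0.928126
  F = (M+m)·ẍ + m·l·cosθ·θ̈ − m·l·sinθ·θ̇² = 15.231868 + -0.672760 − 0.123287 = 14.435821
step 4→5:
  ẍ = (ẋ'−ẋ)/dt = (1.271320763−1.134155563)/0.041027 = 3.343291
  θ̈ = (θ̇'−θ̇)/dt = (1.008258197−0.971570061)/0.041027 = 0.894244
  sinθ=0.412842, cosθ=0.910803
  F = (M+m)·ẍ + m·l·cosθ·θ̈ − m·l·sinθ·θ̇² = 7.275366 + 0.233230 − 0.111593 = 7.397003
step 5→6:
  ẍ = (ẋ'−ẋ)/dt = (1.471826657−1.271320763)/0.041027 = 4.887169
  θ̈ = (θ̇'−θ̇)/dt = (1.009554615−1.008258197)/0.041027 = 0.031599
  sinθ=0.448809, cosθ=0.893628
  F = (M+m)·ẍ + m·l·cosθ·θ̈ − m·l·sinθ·θ̇² = 10.635013 + 0.008086 − 0.130650 = 10.512449
step 6→7:
  ẍ = (ẋ'−ẋ)/dt = (1.568326372−1.471826657)/0.041027 = 2.352103
  θ̈ = (θ̇'−θ̇)/dt = (1.108317148−1.009554615)/0.041027 = 2.407257
  sinθ=0.485380, cosθ=0.874303
  F = (M+m)·ẍ + m·l·cosθ·θ̈ − m·l·sinθ·θ̇² = 5.118432 + 0.602683 − 0.141660 = 5.579455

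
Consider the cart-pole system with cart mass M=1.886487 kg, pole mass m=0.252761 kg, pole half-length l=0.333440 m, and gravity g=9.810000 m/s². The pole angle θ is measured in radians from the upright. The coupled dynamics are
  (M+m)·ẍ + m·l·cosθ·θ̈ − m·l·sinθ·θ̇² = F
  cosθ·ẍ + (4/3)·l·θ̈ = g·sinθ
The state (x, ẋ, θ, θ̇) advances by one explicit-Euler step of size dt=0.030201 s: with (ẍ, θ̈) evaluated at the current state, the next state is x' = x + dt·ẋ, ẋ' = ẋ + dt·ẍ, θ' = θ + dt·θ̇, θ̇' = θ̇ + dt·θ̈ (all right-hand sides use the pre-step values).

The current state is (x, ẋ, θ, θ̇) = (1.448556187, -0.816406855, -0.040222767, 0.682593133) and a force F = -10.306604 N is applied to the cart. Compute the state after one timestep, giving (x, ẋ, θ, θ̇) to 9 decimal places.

(1.423899884, -0.974900882, -0.019607772, 1.012005113)

sinθ=-0.040211922, cosθ=0.999191174
temp = (F + m·l·θ̇²·sinθ)/(M+m) = (-10.306604 + -0.001579088)/2.139248 = -4.818601251
θ̈ = (g·sinθ − cosθ·temp)/(l·(4/3 − m·cos²θ/(M+m))) = 10.907320276
ẍ = temp − m·l·θ̈·cosθ/(M+m) = -5.247972818
Euler: x'=1.448556187+0.030201·-0.816406855=1.423899884, ẋ'=-0.816406855+0.030201·-5.247972818=-0.974900882
       θ'=-0.040222767+0.030201·0.682593133=-0.019607772, θ̇'=0.682593133+0.030201·10.907320276=1.012005113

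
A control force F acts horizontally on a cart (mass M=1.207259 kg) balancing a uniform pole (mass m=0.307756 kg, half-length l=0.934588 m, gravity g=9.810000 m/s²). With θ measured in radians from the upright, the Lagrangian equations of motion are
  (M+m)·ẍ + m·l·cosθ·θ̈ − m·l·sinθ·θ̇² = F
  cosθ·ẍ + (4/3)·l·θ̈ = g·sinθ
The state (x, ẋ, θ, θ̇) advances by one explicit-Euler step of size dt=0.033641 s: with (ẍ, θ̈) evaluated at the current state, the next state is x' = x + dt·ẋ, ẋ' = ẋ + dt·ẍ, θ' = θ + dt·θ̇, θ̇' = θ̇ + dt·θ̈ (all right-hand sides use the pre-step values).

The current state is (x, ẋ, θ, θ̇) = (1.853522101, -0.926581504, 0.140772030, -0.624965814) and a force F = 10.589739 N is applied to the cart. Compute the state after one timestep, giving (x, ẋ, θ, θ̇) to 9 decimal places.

(1.822350973, -0.657949259, 0.119747555, -0.801250081)

sinθ=0.140307549, cosθ=0.990107970
temp = (F + m·l·θ̇²·sinθ)/(M+m) = (10.589739 + 0.015762326)/1.515015 = 7.000261598
θ̈ = (g·sinθ − cosθ·temp)/(l·(4/3 − m·cos²θ/(M+m))) = -5.240161309
ẍ = temp − m·l·θ̈·cosθ/(M+m) = 7.985263364
Euler: x'=1.853522101+0.033641·-0.926581504=1.822350973, ẋ'=-0.926581504+0.033641·7.985263364=-0.657949259
       θ'=0.140772030+0.033641·-0.624965814=0.119747555, θ̇'=-0.624965814+0.033641·-5.240161309=-0.801250081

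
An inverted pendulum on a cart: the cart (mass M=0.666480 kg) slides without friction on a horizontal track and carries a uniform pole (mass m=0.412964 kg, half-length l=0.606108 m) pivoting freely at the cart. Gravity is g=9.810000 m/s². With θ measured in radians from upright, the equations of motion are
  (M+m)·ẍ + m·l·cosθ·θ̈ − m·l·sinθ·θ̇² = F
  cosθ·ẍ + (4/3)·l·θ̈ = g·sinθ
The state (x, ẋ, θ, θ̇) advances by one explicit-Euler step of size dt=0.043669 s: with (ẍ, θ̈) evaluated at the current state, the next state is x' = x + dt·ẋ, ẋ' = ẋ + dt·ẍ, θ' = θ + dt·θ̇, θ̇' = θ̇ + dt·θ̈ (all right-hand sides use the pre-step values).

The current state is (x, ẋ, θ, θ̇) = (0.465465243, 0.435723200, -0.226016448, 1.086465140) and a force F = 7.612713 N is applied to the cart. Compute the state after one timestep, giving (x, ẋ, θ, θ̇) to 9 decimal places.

(0.484492839, 0.892284035, -0.178571602, 0.417091071)

sinθ=-0.224097074, cosθ=0.974566828
temp = (F + m·l·θ̇²·sinθ)/(M+m) = (7.612713 + -0.066210976)/1.079444 = 6.991100997
θ̈ = (g·sinθ − cosθ·temp)/(l·(4/3 − m·cos²θ/(M+m))) = -15.328358090
ẍ = temp − m·l·θ̈·cosθ/(M+m) = 10.455032979
Euler: x'=0.465465243+0.043669·0.435723200=0.484492839, ẋ'=0.435723200+0.043669·10.455032979=0.892284035
       θ'=-0.226016448+0.043669·1.086465140=-0.178571602, θ̇'=1.086465140+0.043669·-15.328358090=0.417091071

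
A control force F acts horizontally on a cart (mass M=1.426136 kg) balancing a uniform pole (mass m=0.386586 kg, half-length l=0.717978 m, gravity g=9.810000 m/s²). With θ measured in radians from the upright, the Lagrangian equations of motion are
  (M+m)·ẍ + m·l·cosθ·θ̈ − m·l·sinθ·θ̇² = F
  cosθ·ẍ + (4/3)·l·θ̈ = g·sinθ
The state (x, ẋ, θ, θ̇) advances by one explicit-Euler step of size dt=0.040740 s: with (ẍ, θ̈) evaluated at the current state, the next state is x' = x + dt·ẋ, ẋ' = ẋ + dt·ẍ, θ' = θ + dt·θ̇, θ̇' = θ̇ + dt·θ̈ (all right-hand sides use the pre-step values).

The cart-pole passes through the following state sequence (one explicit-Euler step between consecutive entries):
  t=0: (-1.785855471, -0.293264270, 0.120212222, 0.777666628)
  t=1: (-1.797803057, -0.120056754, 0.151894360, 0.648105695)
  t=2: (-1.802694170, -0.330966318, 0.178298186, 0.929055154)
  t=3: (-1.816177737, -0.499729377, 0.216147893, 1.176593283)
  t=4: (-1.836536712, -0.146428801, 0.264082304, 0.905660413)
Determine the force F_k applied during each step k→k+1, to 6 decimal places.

F_0 = 6.810396 N
F_1 = -7.509979 N
F_2 = -5.891851 N
F_3 = 13.834758 N

step 0→1:
  ẍ = (ẋ'−ẋ)/dt = (-0.120056754−-0.293264270)/0.040740 = 4.251535
  θ̈ = (θ̇'−θ̇)/dt = (0.648105695−0.777666628)/0.040740 = -3.180190
  sinθ=0.119923, cosθ=0.992783
  F = (M+m)·ẍ + m·l·cosθ·θ̈ − m·l·sinθ·θ̇² = 7.706850 + -0.876324 − 0.020130 = 6.810396
step 1→2:
  ẍ = (ẋ'−ẋ)/dt = (-0.330966318−-0.120056754)/0.040740 = -5.176965
  θ̈ = (θ̇'−θ̇)/dt = (0.929055154−0.648105695)/0.040740 = 6.896158
  sinθ=0.151311, cosθ=0.988486
  F = (M+m)·ẍ + m·l·cosθ·θ̈ − m·l·sinθ·θ̇² = -9.384399 + 1.892061 − 0.017641 = -7.509979
step 2→3:
  ẍ = (ẋ'−ẋ)/dt = (-0.499729377−-0.330966318)/0.040740 = -4.142441
  θ̈ = (θ̇'−θ̇)/dt = (1.176593283−0.929055154)/0.040740 = 6.076046
  sinθ=0.177355, cosθ=0.984147
  F = (M+m)·ẍ + m·l·cosθ·θ̈ − m·l·sinθ·θ̇² = -7.509095 + 1.659733 − 0.042490 = -5.891851
step 3→4:
  ẍ = (ẋ'−ẋ)/dt = (-0.146428801−-0.499729377)/0.040740 = 8.672081
  θ̈ = (θ̇'−θ̇)/dt = (0.905660413−1.176593283)/0.040740 = -6.650291
  sinθ=0.214469, cosθ=0.976731
  F = (M+m)·ẍ + m·l·cosθ·θ̈ − m·l·sinθ·θ̇² = 15.720072 + -1.802905 − 0.082409 = 13.834758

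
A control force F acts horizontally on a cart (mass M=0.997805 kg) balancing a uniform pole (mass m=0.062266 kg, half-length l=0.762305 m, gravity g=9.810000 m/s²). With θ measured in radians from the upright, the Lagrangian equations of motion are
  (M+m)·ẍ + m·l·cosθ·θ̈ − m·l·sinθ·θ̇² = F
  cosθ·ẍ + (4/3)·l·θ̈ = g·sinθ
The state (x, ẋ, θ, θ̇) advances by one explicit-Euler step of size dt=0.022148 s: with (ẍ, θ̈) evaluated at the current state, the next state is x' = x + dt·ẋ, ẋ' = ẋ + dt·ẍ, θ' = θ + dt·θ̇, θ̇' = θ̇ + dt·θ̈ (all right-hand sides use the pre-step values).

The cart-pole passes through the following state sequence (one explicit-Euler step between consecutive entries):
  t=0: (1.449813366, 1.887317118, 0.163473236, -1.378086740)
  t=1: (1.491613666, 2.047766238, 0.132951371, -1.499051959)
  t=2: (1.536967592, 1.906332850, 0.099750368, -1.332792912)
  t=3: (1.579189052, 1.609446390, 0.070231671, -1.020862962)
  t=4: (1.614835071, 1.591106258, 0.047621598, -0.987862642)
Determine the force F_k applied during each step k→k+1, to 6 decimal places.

F_0 = 7.409129 N
F_1 = -6.430406 N
F_2 = -13.553112 N
F_3 = -0.810737 N

step 0→1:
  ẍ = (ẋ'−ẋ)/dt = (2.047766238−1.887317118)/0.022148 = 7.244407
  θ̈ = (θ̇'−θ̇)/dt = (-1.499051959−-1.378086740)/0.022148 = -5.461677
  sinθ=0.162746, cosθ=0.986668
  F = (M+m)·ẍ + m·l·cosθ·θ̈ − m·l·sinθ·θ̇² = 7.679585 + -0.255786 − 0.014670 = 7.409129
step 1→2:
  ẍ = (ẋ'−ẋ)/dt = (1.906332850−2.047766238)/0.022148 = -6.385831
  θ̈ = (θ̇'−θ̇)/dt = (-1.332792912−-1.499051959)/0.022148 = 7.506730
  sinθ=0.132560, cosθ=0.991175
  F = (M+m)·ẍ + m·l·cosθ·θ̈ − m·l·sinθ·θ̇² = -6.769434 + 0.353168 − 0.014139 = -6.430406
step 2→3:
  ẍ = (ẋ'−ẋ)/dt = (1.609446390−1.906332850)/0.022148 = -13.404662
  θ̈ = (θ̇'−θ̇)/dt = (-1.020862962−-1.332792912)/0.022148 = 14.083888
  sinθ=0.099585, cosθ=0.995029
  F = (M+m)·ẍ + m·l·cosθ·θ̈ − m·l·sinθ·θ̇² = -14.209894 + 0.665178 − 0.008397 = -13.553112
step 3→4:
  ẍ = (ẋ'−ẋ)/dt = (1.591106258−1.609446390)/0.022148 = -0.828072
  θ̈ = (θ̇'−θ̇)/dt = (-0.987862642−-1.020862962)/0.022148 = 1.489991
  sinθ=0.070174, cosθ=0.997535
  F = (M+m)·ẍ + m·l·cosθ·θ̈ − m·l·sinθ·θ̇² = -0.877815 + 0.070549 − 0.003471 = -0.810737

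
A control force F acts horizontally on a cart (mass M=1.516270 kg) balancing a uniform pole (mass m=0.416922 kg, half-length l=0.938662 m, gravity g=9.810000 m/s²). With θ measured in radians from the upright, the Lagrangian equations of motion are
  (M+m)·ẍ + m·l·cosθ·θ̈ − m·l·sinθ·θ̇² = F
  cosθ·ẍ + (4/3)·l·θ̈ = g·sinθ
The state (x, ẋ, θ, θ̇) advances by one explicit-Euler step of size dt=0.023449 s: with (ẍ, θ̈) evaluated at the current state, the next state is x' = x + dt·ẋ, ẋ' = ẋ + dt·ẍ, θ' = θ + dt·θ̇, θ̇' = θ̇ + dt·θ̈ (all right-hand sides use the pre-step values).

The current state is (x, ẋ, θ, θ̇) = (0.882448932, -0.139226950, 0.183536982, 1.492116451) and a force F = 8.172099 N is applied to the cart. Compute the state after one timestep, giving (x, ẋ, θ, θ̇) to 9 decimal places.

sinθ=0.182508284, cosθ=0.983204316
temp = (F + m·l·θ̇²·sinθ)/(M+m) = (8.172099 + 0.159020117)/1.933192 = 4.309514583
θ̈ = (g·sinθ − cosθ·temp)/(l·(4/3 − m·cos²θ/(M+m))) = -2.317292964
ẍ = temp − m·l·θ̈·cosθ/(M+m) = 4.770740581
Euler: x'=0.882448932+0.023449·-0.139226950=0.879184199, ẋ'=-0.139226950+0.023449·4.770740581=-0.027357854
       θ'=0.183536982+0.023449·1.492116451=0.218525621, θ̇'=1.492116451+0.023449·-2.317292964=1.437778248

(0.879184199, -0.027357854, 0.218525621, 1.437778248)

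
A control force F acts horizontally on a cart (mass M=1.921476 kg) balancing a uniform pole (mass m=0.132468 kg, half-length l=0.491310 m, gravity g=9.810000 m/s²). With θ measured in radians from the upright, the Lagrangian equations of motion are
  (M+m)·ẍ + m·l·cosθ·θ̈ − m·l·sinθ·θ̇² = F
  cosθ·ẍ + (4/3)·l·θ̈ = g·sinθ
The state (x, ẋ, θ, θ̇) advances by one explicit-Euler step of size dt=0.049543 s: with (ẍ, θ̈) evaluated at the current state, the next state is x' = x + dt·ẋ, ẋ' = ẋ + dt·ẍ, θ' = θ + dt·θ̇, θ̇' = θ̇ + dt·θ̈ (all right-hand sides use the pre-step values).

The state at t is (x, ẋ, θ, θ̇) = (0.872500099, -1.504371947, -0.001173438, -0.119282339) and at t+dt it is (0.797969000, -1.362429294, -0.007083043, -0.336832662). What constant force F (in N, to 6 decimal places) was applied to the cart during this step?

ẍ = (ẋ'−ẋ)/dt = (-1.362429294−-1.504371947)/0.049543 = 2.865040
θ̈ = (θ̇'−θ̇)/dt = (-0.336832662−-0.119282339)/0.049543 = -4.391141
sinθ=-0.001173, cosθ=0.999999
F = (M+m)·ẍ + m·l·cosθ·θ̈ − m·l·sinθ·θ̇² = 5.884631 + -0.285788 − -0.000001 = 5.598844

F = 5.598844 N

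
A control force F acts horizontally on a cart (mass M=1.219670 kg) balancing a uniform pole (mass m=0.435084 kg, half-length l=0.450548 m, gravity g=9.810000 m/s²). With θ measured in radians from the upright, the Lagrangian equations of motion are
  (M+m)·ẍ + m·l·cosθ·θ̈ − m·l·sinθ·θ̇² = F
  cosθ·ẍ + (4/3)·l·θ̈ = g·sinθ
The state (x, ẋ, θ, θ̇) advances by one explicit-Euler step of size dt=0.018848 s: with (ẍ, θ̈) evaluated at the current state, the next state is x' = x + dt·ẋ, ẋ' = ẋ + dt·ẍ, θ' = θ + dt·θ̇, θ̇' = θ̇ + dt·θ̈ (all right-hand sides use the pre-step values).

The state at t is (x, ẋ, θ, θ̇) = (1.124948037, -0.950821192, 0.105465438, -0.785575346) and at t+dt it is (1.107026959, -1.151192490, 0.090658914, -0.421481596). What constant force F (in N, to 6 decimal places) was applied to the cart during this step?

F = -13.838597 N

ẍ = (ẋ'−ẋ)/dt = (-1.151192490−-0.950821192)/0.018848 = -10.630905
θ̈ = (θ̇'−θ̇)/dt = (-0.421481596−-0.785575346)/0.018848 = 19.317368
sinθ=0.105270, cosθ=0.994444
F = (M+m)·ẍ + m·l·cosθ·θ̈ − m·l·sinθ·θ̇² = -17.591533 + 3.765671 − 0.012735 = -13.838597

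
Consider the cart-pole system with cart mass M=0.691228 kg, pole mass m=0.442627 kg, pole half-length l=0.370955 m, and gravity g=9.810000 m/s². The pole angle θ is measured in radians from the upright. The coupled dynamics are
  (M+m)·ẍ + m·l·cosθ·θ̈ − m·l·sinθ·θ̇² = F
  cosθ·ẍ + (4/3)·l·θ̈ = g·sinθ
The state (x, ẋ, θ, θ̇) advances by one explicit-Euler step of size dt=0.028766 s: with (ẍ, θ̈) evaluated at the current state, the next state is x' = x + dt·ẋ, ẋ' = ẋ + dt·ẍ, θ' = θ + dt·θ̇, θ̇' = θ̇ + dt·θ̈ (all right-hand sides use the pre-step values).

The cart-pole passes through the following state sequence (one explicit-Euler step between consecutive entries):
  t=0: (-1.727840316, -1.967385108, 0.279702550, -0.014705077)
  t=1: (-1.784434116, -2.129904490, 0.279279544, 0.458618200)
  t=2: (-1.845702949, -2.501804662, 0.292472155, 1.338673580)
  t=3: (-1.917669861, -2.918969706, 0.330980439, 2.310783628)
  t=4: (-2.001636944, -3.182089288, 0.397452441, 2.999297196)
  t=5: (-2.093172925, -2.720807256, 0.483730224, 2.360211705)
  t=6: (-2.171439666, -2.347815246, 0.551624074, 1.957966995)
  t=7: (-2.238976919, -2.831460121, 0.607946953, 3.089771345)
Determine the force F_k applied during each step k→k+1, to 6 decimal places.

F_0 = -3.809247 N
F_1 = -9.839848 N
F_2 = -11.214906 N
F_3 = -6.939479 N
F_4 = 14.246883 N
F_5 = 12.244081 N
F_6 = -13.891419 N

step 0→1:
  ẍ = (ẋ'−ẋ)/dt = (-2.129904490−-1.967385108)/0.028766 = -5.649704
  θ̈ = (θ̇'−θ̇)/dt = (0.458618200−-0.014705077)/0.028766 = 16.454261
  sinθ=0.276070, cosθ=0.961138
  F = (M+m)·ẍ + m·l·cosθ·θ̈ − m·l·sinθ·θ̇² = -6.405945 + 2.596708 − 0.000010 = -3.809247
step 1→2:
  ẍ = (ẋ'−ẋ)/dt = (-2.501804662−-2.129904490)/0.028766 = -12.928463
  θ̈ = (θ̇'−θ̇)/dt = (1.338673580−0.458618200)/0.028766 = 30.593596
  sinθ=0.275663, cosθ=0.961254
  F = (M+m)·ẍ + m·l·cosθ·θ̈ − m·l·sinθ·θ̇² = -14.659003 + 4.828675 − 0.009520 = -9.839848
step 2→3:
  ẍ = (ẋ'−ẋ)/dt = (-2.918969706−-2.501804662)/0.028766 = -14.502018
  θ̈ = (θ̇'−θ̇)/dt = (2.310783628−1.338673580)/0.028766 = 33.793716
  sinθ=0.288320, cosθ=0.957534
  F = (M+m)·ẍ + m·l·cosθ·θ̈ − m·l·sinθ·θ̇² = -16.443185 + 5.313116 − 0.084837 = -11.214906
step 3→4:
  ẍ = (ẋ'−ẋ)/dt = (-3.182089288−-2.918969706)/0.028766 = -9.146895
  θ̈ = (θ̇'−θ̇)/dt = (2.999297196−2.310783628)/0.028766 = 23.934978
  sinθ=0.324970, cosθ=0.945724
  F = (M+m)·ẍ + m·l·cosθ·θ̈ − m·l·sinθ·θ̇² = -10.371253 + 3.716693 − 0.284919 = -6.939479
step 4→5:
  ẍ = (ẋ'−ẋ)/dt = (-2.720807256−-3.182089288)/0.028766 = 16.035668
  θ̈ = (θ̇'−θ̇)/dt = (2.360211705−2.999297196)/0.028766 = -22.216696
  sinθ=0.387071, cosθ=0.922050
  F = (M+m)·ẍ + m·l·cosθ·θ̈ − m·l·sinθ·θ̇² = 18.182123 + -3.363513 − 0.571727 = 14.246883
step 5→6:
  ẍ = (ẋ'−ẋ)/dt = (-2.347815246−-2.720807256)/0.028766 = 12.966419
  θ̈ = (θ̇'−θ̇)/dt = (1.957966995−2.360211705)/0.028766 = -13.983338
  sinθ=0.465085, cosθ=0.885266
  F = (M+m)·ẍ + m·l·cosθ·θ̈ − m·l·sinθ·θ̇² = 14.702039 + -2.032562 − 0.425396 = 12.244081
step 6→7:
  ẍ = (ẋ'−ẋ)/dt = (-2.831460121−-2.347815246)/0.028766 = -16.813074
  θ̈ = (θ̇'−θ̇)/dt = (3.089771345−1.957966995)/0.028766 = 39.345211
  sinθ=0.524071, cosθ=0.851675
  F = (M+m)·ẍ + m·l·cosθ·θ̈ − m·l·sinθ·θ̇² = -19.063588 + 5.502052 − 0.329883 = -13.891419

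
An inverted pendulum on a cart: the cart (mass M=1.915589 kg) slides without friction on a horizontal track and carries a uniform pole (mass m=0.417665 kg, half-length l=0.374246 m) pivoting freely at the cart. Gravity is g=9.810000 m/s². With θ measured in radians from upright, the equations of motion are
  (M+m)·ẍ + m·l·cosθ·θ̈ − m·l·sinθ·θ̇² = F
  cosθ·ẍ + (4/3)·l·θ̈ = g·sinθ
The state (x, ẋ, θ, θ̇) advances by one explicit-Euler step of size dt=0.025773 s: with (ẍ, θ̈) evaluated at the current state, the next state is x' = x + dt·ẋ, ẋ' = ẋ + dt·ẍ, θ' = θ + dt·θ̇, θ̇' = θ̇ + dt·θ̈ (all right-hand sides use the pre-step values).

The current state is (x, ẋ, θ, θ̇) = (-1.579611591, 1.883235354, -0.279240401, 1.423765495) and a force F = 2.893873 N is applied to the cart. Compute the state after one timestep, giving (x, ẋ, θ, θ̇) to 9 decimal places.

sinθ=-0.275625552, cosθ=0.961265081
temp = (F + m·l·θ̇²·sinθ)/(M+m) = (2.893873 + -0.087333659)/2.333254 = 1.202843472
θ̈ = (g·sinθ − cosθ·temp)/(l·(4/3 − m·cos²θ/(M+m))) = -8.831409296
ẍ = temp − m·l·θ̈·cosθ/(M+m) = 1.771560734
Euler: x'=-1.579611591+0.025773·1.883235354=-1.531074966, ẋ'=1.883235354+0.025773·1.771560734=1.928893789
       θ'=-0.279240401+0.025773·1.423765495=-0.242545693, θ̇'=1.423765495+0.025773·-8.831409296=1.196153583

(-1.531074966, 1.928893789, -0.242545693, 1.196153583)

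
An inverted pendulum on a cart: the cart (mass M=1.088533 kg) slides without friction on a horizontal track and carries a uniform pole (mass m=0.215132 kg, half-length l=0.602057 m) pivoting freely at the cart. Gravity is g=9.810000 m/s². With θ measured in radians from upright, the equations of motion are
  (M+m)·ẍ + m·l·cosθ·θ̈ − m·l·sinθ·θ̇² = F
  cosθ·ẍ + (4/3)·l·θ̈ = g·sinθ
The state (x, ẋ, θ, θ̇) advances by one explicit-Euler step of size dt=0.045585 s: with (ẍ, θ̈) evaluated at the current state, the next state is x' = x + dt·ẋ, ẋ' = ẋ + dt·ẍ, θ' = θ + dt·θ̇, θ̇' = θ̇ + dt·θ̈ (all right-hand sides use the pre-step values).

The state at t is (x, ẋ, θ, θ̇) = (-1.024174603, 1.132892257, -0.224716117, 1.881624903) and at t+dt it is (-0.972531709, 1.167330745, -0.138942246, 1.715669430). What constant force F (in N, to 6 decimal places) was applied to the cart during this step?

ẍ = (ẋ'−ẋ)/dt = (1.167330745−1.132892257)/0.045585 = 0.755479
θ̈ = (θ̇'−θ̇)/dt = (1.715669430−1.881624903)/0.045585 = -3.640572
sinθ=-0.222830, cosθ=0.974857
F = (M+m)·ẍ + m·l·cosθ·θ̈ − m·l·sinθ·θ̇² = 0.984891 + -0.459678 − -0.102184 = 0.627397

F = 0.627397 N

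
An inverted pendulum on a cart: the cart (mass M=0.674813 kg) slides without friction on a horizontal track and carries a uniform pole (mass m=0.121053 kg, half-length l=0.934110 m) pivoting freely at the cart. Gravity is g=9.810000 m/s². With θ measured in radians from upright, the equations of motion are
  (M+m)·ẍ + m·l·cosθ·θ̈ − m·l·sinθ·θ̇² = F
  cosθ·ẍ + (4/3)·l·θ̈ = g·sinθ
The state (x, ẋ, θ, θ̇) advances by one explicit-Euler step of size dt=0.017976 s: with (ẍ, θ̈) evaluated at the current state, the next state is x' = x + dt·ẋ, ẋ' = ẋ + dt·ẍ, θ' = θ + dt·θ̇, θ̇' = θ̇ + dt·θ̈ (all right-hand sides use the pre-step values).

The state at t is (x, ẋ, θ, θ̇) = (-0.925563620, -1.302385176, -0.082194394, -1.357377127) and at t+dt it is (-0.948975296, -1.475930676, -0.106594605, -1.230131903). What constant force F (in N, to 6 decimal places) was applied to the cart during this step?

ẍ = (ẋ'−ẋ)/dt = (-1.475930676−-1.302385176)/0.017976 = -9.654289
θ̈ = (θ̇'−θ̇)/dt = (-1.230131903−-1.357377127)/0.017976 = 7.078617
sinθ=-0.082102, cosθ=0.996624
F = (M+m)·ẍ + m·l·cosθ·θ̈ − m·l·sinθ·θ̇² = -7.683520 + 0.797725 − -0.017105 = -6.868690

F = -6.868690 N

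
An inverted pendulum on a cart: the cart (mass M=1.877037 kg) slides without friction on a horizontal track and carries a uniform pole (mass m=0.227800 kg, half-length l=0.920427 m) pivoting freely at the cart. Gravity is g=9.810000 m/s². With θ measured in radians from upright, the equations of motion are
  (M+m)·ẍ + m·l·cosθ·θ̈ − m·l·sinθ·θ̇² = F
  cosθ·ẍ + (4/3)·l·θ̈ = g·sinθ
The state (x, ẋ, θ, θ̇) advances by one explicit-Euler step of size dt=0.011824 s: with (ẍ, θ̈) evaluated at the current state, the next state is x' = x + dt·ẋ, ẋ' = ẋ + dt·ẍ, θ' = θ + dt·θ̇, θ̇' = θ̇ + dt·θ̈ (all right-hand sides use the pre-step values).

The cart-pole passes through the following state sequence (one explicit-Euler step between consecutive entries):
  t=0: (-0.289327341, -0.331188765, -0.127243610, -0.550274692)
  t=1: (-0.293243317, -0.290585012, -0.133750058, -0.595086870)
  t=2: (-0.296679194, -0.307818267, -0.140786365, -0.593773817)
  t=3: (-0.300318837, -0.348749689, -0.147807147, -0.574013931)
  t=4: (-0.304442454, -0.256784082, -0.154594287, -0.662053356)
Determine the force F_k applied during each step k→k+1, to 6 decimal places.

step 0→1:
  ẍ = (ẋ'−ẋ)/dt = (-0.290585012−-0.331188765)/0.011824 = 3.434012
  θ̈ = (θ̇'−θ̇)/dt = (-0.595086870−-0.550274692)/0.011824 = -3.789934
  sinθ=-0.126901, cosθ=0.991915
  F = (M+m)·ẍ + m·l·cosθ·θ̈ − m·l·sinθ·θ̇² = 7.228035 + -0.788223 − -0.008057 = 6.447868
step 1→2:
  ẍ = (ẋ'−ẋ)/dt = (-0.307818267−-0.290585012)/0.011824 = -1.457481
  θ̈ = (θ̇'−θ̇)/dt = (-0.593773817−-0.595086870)/0.011824 = 0.111050
  sinθ=-0.133352, cosθ=0.991069
  F = (M+m)·ẍ + m·l·cosθ·θ̈ − m·l·sinθ·θ̇² = -3.067760 + 0.023076 − -0.009902 = -3.034782
step 2→3:
  ẍ = (ẋ'−ẋ)/dt = (-0.348749689−-0.307818267)/0.011824 = -3.461724
  θ̈ = (θ̇'−θ̇)/dt = (-0.574013931−-0.593773817)/0.011824 = 1.671168
  sinθ=-0.140322, cosθ=0.990106
  F = (M+m)·ẍ + m·l·cosθ·θ̈ − m·l·sinθ·θ̇² = -7.286364 + 0.346932 − -0.010373 = -6.929059
step 3→4:
  ẍ = (ẋ'−ẋ)/dt = (-0.256784082−-0.348749689)/0.011824 = 7.777876
  θ̈ = (θ̇'−θ̇)/dt = (-0.662053356−-0.574013931)/0.011824 = -7.445824
  sinθ=-0.147270, cosθ=0.989096
  F = (M+m)·ẍ + m·l·cosθ·θ̈ − m·l·sinθ·θ̇² = 16.371161 + -1.544168 − -0.010174 = 14.837168

F_0 = 6.447868 N
F_1 = -3.034782 N
F_2 = -6.929059 N
F_3 = 14.837168 N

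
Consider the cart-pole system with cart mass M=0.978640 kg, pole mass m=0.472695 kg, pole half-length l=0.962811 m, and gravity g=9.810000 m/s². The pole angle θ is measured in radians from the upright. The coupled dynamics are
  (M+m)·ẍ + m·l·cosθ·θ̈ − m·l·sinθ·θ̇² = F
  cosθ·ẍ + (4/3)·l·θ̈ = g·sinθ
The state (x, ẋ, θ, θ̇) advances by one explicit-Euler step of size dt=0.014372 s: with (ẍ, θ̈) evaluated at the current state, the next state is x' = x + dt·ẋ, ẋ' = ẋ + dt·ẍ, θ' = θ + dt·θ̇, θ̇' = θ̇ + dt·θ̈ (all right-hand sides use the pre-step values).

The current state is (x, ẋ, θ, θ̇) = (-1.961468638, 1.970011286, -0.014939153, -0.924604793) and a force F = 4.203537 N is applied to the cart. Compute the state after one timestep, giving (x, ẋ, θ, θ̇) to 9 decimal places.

sinθ=-0.014938597, cosθ=0.999888413
temp = (F + m·l·θ̇²·sinθ)/(M+m) = (4.203537 + -0.005812248)/1.451335 = 2.892319659
θ̈ = (g·sinθ − cosθ·temp)/(l·(4/3 − m·cos²θ/(M+m))) = -3.131765861
ẍ = temp − m·l·θ̈·cosθ/(M+m) = 3.874282840
Euler: x'=-1.961468638+0.014372·1.970011286=-1.933155636, ẋ'=1.970011286+0.014372·3.874282840=2.025692479
       θ'=-0.014939153+0.014372·-0.924604793=-0.028227573, θ̇'=-0.924604793+0.014372·-3.131765861=-0.969614532

(-1.933155636, 2.025692479, -0.028227573, -0.969614532)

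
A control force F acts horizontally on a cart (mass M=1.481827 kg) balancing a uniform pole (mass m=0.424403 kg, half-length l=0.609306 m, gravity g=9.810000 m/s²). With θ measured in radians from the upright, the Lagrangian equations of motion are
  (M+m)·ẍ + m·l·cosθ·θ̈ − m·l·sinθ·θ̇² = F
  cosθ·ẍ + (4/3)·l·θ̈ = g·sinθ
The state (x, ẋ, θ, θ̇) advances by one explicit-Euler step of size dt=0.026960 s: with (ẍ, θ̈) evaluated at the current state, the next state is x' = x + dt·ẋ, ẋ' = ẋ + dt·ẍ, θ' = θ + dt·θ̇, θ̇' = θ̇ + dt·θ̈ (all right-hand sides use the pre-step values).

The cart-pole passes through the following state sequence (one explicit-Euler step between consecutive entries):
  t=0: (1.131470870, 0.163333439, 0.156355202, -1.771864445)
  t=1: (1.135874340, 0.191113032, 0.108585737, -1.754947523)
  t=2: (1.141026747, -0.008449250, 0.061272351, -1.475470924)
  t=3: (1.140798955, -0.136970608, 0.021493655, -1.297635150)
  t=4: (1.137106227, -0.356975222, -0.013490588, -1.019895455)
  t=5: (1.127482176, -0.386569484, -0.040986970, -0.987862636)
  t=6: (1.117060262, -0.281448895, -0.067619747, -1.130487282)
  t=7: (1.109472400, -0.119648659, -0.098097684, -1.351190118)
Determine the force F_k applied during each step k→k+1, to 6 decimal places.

step 0→1:
  ẍ = (ẋ'−ẋ)/dt = (0.191113032−0.163333439)/0.026960 = 1.030400
  θ̈ = (θ̇'−θ̇)/dt = (-1.754947523−-1.771864445)/0.026960 = 0.627482
  sinθ=0.155719, cosθ=0.987801
  F = (M+m)·ẍ + m·l·cosθ·θ̈ − m·l·sinθ·θ̇² = 1.964180 + 0.160282 − 0.126420 = 1.998042
step 1→2:
  ẍ = (ẋ'−ẋ)/dt = (-0.008449250−0.191113032)/0.026960 = -7.402162
  θ̈ = (θ̇'−θ̇)/dt = (-1.475470924−-1.754947523)/0.026960 = 10.366343
  sinθ=0.108372, cosθ=0.994110
  F = (M+m)·ẍ + m·l·cosθ·θ̈ − m·l·sinθ·θ̇² = -14.110223 + 2.664858 − 0.086310 = -11.531675
step 2→3:
  ẍ = (ẋ'−ẋ)/dt = (-0.136970608−-0.008449250)/0.026960 = -4.767113
  θ̈ = (θ̇'−θ̇)/dt = (-1.297635150−-1.475470924)/0.026960 = 6.596282
  sinθ=0.061234, cosθ=0.998123
  F = (M+m)·ẍ + m·l·cosθ·θ̈ − m·l·sinθ·θ̇² = -9.087213 + 1.702540 − 0.034472 = -7.419145
step 3→4:
  ẍ = (ẋ'−ẋ)/dt = (-0.356975222−-0.136970608)/0.026960 = -8.160409
  θ̈ = (θ̇'−θ̇)/dt = (-1.019895455−-1.297635150)/0.026960 = 10.301917
  sinθ=0.021492, cosθ=0.999769
  F = (M+m)·ẍ + m·l·cosθ·θ̈ − m·l·sinθ·θ̇² = -15.555616 + 2.663371 − 0.009358 = -12.901603
step 4→5:
  ẍ = (ẋ'−ẋ)/dt = (-0.386569484−-0.356975222)/0.026960 = -1.097710
  θ̈ = (θ̇'−θ̇)/dt = (-0.987862636−-1.019895455)/0.026960 = 1.188161
  sinθ=-0.013490, cosθ=0.999909
  F = (M+m)·ẍ + m·l·cosθ·θ̈ − m·l·sinθ·θ̇² = -2.092488 + 0.307220 − -0.003629 = -1.781639
step 5→6:
  ẍ = (ẋ'−ẋ)/dt = (-0.281448895−-0.386569484)/0.026960 = 3.899132
  θ̈ = (θ̇'−θ̇)/dt = (-1.130487282−-0.987862636)/0.026960 = -5.290232
  sinθ=-0.040975, cosθ=0.999160
  F = (M+m)·ẍ + m·l·cosθ·θ̈ − m·l·sinθ·θ̇² = 7.432642 + -1.366859 − -0.010340 = 6.076123
step 6→7:
  ẍ = (ẋ'−ẋ)/dt = (-0.119648659−-0.281448895)/0.026960 = 6.001492
  θ̈ = (θ̇'−θ̇)/dt = (-1.351190118−-1.130487282)/0.026960 = -8.186307
  sinθ=-0.067568, cosθ=0.997715
  F = (M+m)·ẍ + m·l·cosθ·θ̈ − m·l·sinθ·θ̇² = 11.440225 + -2.112070 − -0.022330 = 9.350485

F_0 = 1.998042 N
F_1 = -11.531675 N
F_2 = -7.419145 N
F_3 = -12.901603 N
F_4 = -1.781639 N
F_5 = 6.076123 N
F_6 = 9.350485 N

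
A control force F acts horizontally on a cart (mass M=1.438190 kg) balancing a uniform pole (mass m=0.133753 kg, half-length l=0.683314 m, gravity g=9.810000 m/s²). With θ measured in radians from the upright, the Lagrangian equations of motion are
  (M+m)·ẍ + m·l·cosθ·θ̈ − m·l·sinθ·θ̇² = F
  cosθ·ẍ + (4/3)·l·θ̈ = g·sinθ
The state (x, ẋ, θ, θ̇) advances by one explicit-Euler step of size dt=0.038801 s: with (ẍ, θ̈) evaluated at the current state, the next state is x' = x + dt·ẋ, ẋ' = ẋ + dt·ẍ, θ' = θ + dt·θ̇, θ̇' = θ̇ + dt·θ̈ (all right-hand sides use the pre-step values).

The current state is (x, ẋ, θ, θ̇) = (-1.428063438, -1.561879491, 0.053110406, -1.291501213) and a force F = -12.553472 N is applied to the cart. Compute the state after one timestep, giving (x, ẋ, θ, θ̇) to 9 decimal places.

(-1.488665924, -1.893963033, 0.002998867, -0.905344605)

sinθ=0.053085441, cosθ=0.998589974
temp = (F + m·l·θ̇²·sinθ)/(M+m) = (-12.553472 + 0.008092616)/1.571943 = -7.980810617
θ̈ = (g·sinθ − cosθ·temp)/(l·(4/3 − m·cos²θ/(M+m))) = 9.952233395
ẍ = temp − m·l·θ̈·cosθ/(M+m) = -8.558633598
Euler: x'=-1.428063438+0.038801·-1.561879491=-1.488665924, ẋ'=-1.561879491+0.038801·-8.558633598=-1.893963033
       θ'=0.053110406+0.038801·-1.291501213=0.002998867, θ̇'=-1.291501213+0.038801·9.952233395=-0.905344605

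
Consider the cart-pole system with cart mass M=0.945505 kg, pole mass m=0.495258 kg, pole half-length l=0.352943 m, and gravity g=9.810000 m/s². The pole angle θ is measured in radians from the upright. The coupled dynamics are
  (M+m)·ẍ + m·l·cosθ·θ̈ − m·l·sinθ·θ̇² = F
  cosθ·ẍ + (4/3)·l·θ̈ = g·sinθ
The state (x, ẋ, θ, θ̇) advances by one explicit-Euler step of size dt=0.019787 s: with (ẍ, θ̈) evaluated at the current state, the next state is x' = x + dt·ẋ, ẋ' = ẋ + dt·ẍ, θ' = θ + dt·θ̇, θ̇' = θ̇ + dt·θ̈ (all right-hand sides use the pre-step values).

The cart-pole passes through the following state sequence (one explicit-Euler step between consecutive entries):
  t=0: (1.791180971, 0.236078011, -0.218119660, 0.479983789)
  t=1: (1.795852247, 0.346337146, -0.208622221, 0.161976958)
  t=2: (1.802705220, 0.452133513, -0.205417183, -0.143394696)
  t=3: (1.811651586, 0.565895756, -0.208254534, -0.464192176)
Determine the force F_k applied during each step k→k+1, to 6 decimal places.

step 0→1:
  ẍ = (ẋ'−ẋ)/dt = (0.346337146−0.236078011)/0.019787 = 5.572302
  θ̈ = (θ̇'−θ̇)/dt = (0.161976958−0.479983789)/0.019787 = -16.071503
  sinθ=-0.216394, cosθ=0.976306
  F = (M+m)·ẍ + m·l·cosθ·θ̈ − m·l·sinθ·θ̇² = 8.028366 + -2.742702 − -0.008714 = 5.294379
step 1→2:
  ẍ = (ẋ'−ẋ)/dt = (0.452133513−0.346337146)/0.019787 = 5.346761
  θ̈ = (θ̇'−θ̇)/dt = (-0.143394696−0.161976958)/0.019787 = -15.432944
  sinθ=-0.207112, cosθ=0.978317
  F = (M+m)·ẍ + m·l·cosθ·θ̈ − m·l·sinθ·θ̇² = 7.703416 + -2.639153 − -0.000950 = 5.065213
step 2→3:
  ẍ = (ẋ'−ẋ)/dt = (0.565895756−0.452133513)/0.019787 = 5.749343
  θ̈ = (θ̇'−θ̇)/dt = (-0.464192176−-0.143394696)/0.019787 = -16.212538
  sinθ=-0.203976, cosθ=0.978976
  F = (M+m)·ẍ + m·l·cosθ·θ̈ − m·l·sinθ·θ̇² = 8.283440 + -2.774336 − -0.000733 = 5.509837

F_0 = 5.294379 N
F_1 = 5.065213 N
F_2 = 5.509837 N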